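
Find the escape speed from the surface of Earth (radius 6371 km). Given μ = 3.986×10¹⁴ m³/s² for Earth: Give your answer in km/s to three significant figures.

r = R = 6.371×10⁶ m.
Escape speed v_esc = √(2μ/r) = √(2 × 3.986×10¹⁴ / 6.371×10⁶) = √(1.251×10⁸) = 11190 m/s.
= 11.19 km/s.

v_esc ≈ 11.2 km/s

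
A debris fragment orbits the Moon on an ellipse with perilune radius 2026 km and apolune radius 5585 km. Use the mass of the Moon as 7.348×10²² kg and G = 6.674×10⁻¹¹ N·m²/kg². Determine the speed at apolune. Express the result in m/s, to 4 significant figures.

v ≈ 683.7 m/s

μ = GM = 6.674×10⁻¹¹ × 7.348×10²² = 4.904×10¹² m³/s².
Semi-major axis a = (r_p + r_a)/2 = 3805.5 km = 3.806×10⁶ m.
Vis-viva: v² = μ(2/r − 1/a) = 4.904×10¹² × (3.581×10⁻⁷ − 2.628×10⁻⁷) = 4.675×10⁵ m²/s².
v = 683.7 m/s.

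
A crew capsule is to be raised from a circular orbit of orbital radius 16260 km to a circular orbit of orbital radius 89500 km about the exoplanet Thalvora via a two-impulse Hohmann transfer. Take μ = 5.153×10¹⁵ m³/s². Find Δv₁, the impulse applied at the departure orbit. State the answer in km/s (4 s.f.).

r₁ = 16260 km = 1.626×10⁷ m.
r₂ = 89500 km = 8.950×10⁷ m.
Transfer ellipse a_t = (r₁ + r₂)/2 = 5.288×10⁷ m.
At r₁: circular v_c1 = √(μ/r₁) = 17800 m/s; transfer-periapsis v_p = √[μ(2/r₁ − 1/a_t)] = 23160 m/s.
Δv₁ = v_p − v_c1 = 5358 m/s.
= 5.358 km/s.

Δv ≈ 5.358 km/s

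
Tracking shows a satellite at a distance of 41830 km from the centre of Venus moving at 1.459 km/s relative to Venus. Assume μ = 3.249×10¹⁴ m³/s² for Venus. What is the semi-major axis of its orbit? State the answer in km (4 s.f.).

r = 4.183×10⁷ m.
Specific orbital energy ε = v²/2 − μ/r = (1459)²/2 − 3.249×10¹⁴/4.183×10⁷ = -6.703×10⁶ J/kg.
Since ε = −μ/(2a), a = −μ/(2ε) = 2.424×10⁷ m = 24236 km.

a ≈ 24240 km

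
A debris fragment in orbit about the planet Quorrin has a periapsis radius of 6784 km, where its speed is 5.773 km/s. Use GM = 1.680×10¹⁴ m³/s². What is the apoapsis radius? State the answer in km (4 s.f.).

apoapsis radius ≈ 13960 km

r_p = 6.784×10⁶ m.
Specific energy ε = v²/2 − μ/r = -8.100×10⁶ J/kg, so a = −μ/(2ε) = 1.037×10⁷ m.
The apsides satisfy r_p + r_a = 2a, so the apoapsis radius is 2a − r_p = 1.396×10⁷ m = 13956 km.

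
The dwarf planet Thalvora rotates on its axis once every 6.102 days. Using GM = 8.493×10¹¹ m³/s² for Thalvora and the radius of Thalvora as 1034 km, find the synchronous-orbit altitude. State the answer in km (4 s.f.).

h_sync ≈ 17120 km

T = 6.102 days = 5.272×10⁵ s.
A synchronous orbit has period T, so by Kepler's third law a = (μT²/4π²)^(1/3).
μT²/4π² = 8.493×10¹¹ × (5.272×10⁵)² / 39.48 = 5.980×10²¹ m³.
a = 1.815×10⁷ m = 18151 km.
Altitude h = a − R = 18151 − 1034 = 17117 km.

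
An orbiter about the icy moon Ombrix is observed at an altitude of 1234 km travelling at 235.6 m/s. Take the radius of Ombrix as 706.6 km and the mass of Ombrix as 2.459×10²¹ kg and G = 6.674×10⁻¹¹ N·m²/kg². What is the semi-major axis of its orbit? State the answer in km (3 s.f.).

a ≈ 1440 km

μ = GM = 6.674×10⁻¹¹ × 2.459×10²¹ = 1.641×10¹¹ m³/s².
r = 706.6 + 1234 = 1940.6 km = 1.941×10⁶ m.
Specific orbital energy ε = v²/2 − μ/r = (235.6)²/2 − 1.641×10¹¹/1.941×10⁶ = -5.681×10⁴ J/kg.
Since ε = −μ/(2a), a = −μ/(2ε) = 1.444×10⁶ m = 1444.3 km.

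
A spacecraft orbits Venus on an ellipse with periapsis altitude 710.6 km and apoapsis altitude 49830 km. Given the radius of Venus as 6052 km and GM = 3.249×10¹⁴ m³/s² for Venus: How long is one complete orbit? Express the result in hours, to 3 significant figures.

r_p = 6052 + 710.6 = 6762.6 km = 6.7626×10⁶ m.
r_a = 6052 + 49830 = 55882 km = 5.5882×10⁷ m.
Semi-major axis a = (r_p + r_a)/2 = (6762.6 + 55882)/2 = 31322 km = 3.132×10⁷ m.
By Kepler's third law T = 2π√(a³/μ) = 2π × 9.725×10³ = 6.111×10⁴ s.
= 16.97 hours.

T ≈ 17.0 hours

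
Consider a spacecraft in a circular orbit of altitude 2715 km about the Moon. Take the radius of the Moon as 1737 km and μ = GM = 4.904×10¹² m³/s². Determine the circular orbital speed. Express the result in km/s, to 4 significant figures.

r = 1737 + 2715 = 4452.0 km = 4.4520×10⁶ m.
For a circular orbit v = √(μ/r) = √(4.904×10¹² / 4.452×10⁶) = √(1.102×10⁶) = 1050 m/s.
That is 1.050 km/s.

v ≈ 1.050 km/s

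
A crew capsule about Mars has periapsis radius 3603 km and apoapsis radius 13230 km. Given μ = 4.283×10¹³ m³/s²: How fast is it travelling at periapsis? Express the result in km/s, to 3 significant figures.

Semi-major axis a = (r_p + r_a)/2 = 8416.5 km = 8.416×10⁶ m.
Vis-viva: v² = μ(2/r − 1/a) = 4.283×10¹³ × (5.551×10⁻⁷ − 1.188×10⁻⁷) = 1.869×10⁷ m²/s².
v = 4323 m/s = 4.323 km/s.

v ≈ 4.32 km/s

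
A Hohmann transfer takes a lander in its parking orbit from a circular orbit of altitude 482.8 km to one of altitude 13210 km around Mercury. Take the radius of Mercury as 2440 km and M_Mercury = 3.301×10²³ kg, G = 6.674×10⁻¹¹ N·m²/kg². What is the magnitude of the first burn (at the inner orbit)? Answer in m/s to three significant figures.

Δv ≈ 819 m/s

μ = GM = 6.674×10⁻¹¹ × 3.301×10²³ = 2.203×10¹³ m³/s².
r₁ = 2440 + 482.8 = 2922.8 km = 2.9228×10⁶ m.
r₂ = 2440 + 13210 = 15650 km = 1.5650×10⁷ m.
Transfer ellipse a_t = (r₁ + r₂)/2 = 9.286×10⁶ m.
At r₁: circular v_c1 = √(μ/r₁) = 2745 m/s; transfer-periherm v_p = √[μ(2/r₁ − 1/a_t)] = 3564 m/s.
Δv₁ = v_p − v_c1 = 818.6 m/s.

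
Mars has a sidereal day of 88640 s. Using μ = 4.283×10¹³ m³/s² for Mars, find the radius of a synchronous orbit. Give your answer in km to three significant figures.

r_sync ≈ 20400 km

A synchronous orbit has period T, so by Kepler's third law a = (μT²/4π²)^(1/3).
μT²/4π² = 4.283×10¹³ × (8.864×10⁴)² / 39.48 = 8.524×10²¹ m³.
a = 2.043×10⁷ m = 20428 km.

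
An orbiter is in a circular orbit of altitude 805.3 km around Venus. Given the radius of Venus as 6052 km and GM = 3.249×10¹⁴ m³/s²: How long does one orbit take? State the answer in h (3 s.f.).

T ≈ 1.74 h

r = 6052 + 805.3 = 6857.3 km = 6.8573×10⁶ m.
Kepler's third law: T = 2π√(r³/μ) = 2π√((6.857×10⁶)³ / 3.249×10¹⁴).
r³/μ = 9.925×10⁵ s², so T = 2π × 9.962×10² = 6.259×10³ s.
Converting: 6.259×10³ s ÷ 3600 = 1.739 h.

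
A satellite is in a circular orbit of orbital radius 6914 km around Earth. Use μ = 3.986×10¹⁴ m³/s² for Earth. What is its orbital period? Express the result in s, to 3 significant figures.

r = 6914 km = 6.914×10⁶ m.
Kepler's third law: T = 2π√(r³/μ) = 2π√((6.914×10⁶)³ / 3.986×10¹⁴).
r³/μ = 8.292×10⁵ s², so T = 2π × 9.106×10² = 5.721×10³ s.

T ≈ 5720 s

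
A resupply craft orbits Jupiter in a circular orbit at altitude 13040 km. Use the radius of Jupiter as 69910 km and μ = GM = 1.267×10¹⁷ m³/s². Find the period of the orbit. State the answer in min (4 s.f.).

T ≈ 222.3 min

r = 69910 + 13040 = 82950 km = 8.2950×10⁷ m.
Kepler's third law: T = 2π√(r³/μ) = 2π√((8.295×10⁷)³ / 1.267×10¹⁷).
r³/μ = 4.505×10⁶ s², so T = 2π × 2.122×10³ = 1.334×10⁴ s.
Converting: 1.334×10⁴ s ÷ 60.00 = 222.3 min.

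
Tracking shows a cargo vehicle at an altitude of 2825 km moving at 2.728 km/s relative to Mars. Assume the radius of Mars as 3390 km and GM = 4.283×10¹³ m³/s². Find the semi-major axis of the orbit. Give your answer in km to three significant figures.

r = 3390 + 2825 = 6215.0 km = 6.215×10⁶ m.
Vis-viva rearranged: 1/a = 2/r − v²/μ = 3.218×10⁻⁷ − 1.738×10⁻⁷ = 1.480×10⁻⁷ m⁻¹.
a = 6.755×10⁶ m = 6754.7 km.

a ≈ 6750 km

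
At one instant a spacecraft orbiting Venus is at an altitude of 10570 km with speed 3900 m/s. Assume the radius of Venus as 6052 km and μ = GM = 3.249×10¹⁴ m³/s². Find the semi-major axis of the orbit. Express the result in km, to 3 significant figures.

r = 6052 + 10570 = 16622 km = 1.662×10⁷ m.
Vis-viva rearranged: 1/a = 2/r − v²/μ = 1.203×10⁻⁷ − 4.681×10⁻⁸ = 7.351×10⁻⁸ m⁻¹.
a = 1.360×10⁷ m = 13604 km.

a ≈ 13600 km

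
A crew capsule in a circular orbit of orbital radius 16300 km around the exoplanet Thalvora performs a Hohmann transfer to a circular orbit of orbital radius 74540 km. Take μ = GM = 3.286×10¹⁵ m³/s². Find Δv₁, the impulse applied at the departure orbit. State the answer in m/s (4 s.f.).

r₁ = 16300 km = 1.630×10⁷ m.
r₂ = 74540 km = 7.454×10⁷ m.
Transfer ellipse a_t = (r₁ + r₂)/2 = 4.542×10⁷ m.
At r₁: circular v_c1 = √(μ/r₁) = 14200 m/s; transfer-periapsis v_p = √[μ(2/r₁ − 1/a_t)] = 18190 m/s.
Δv₁ = v_p − v_c1 = 3991 m/s.

Δv ≈ 3991 m/s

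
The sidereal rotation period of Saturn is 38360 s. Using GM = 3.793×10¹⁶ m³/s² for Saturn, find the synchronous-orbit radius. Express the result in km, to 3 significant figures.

A synchronous orbit has period T, so by Kepler's third law a = (μT²/4π²)^(1/3).
μT²/4π² = 3.793×10¹⁶ × (3.836×10⁴)² / 39.48 = 1.414×10²⁴ m³.
a = 1.122×10⁸ m = 1.1223×10⁵ km.

r_sync ≈ 1.12×10⁵ km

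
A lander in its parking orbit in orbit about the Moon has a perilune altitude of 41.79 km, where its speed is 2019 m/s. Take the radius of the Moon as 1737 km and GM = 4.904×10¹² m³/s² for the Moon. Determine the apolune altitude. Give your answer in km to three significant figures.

apolune altitude ≈ 3310 km

r_p = 1737 + 41.79 = 1778.8 km = 1.779×10⁶ m.
Specific energy ε = v²/2 − μ/r = -7.187×10⁵ J/kg, so a = −μ/(2ε) = 3.411×10⁶ m.
The apsides satisfy r_p + r_a = 2a, so the apolune radius is 2a − r_p = 5.044×10⁶ m = 5044.2 km.
Apolune altitude = 5044.2 − 1737 = 3307.2 km.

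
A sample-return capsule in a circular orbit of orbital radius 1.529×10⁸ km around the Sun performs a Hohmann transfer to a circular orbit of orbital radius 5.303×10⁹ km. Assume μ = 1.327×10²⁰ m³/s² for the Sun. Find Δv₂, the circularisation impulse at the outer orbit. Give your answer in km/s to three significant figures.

r₁ = 1.529×10⁸ km = 1.529×10¹¹ m.
r₂ = 5.303×10⁹ km = 5.303×10¹² m.
Transfer ellipse a_t = (r₁ + r₂)/2 = 2.728×10¹² m.
At r₁: circular v_c1 = √(μ/r₁) = 29460 m/s; transfer-perihelion v_p = √[μ(2/r₁ − 1/a_t)] = 41070 m/s.
At r₂: circular v_c2 = √(μ/r₂) = 5002 m/s; transfer-aphelion v_a = √[μ(2/r₂ − 1/a_t)] = 1184 m/s.
Δv₂ = v_c2 − v_a = 3818 m/s.
= 3.818 km/s.

Δv ≈ 3.82 km/s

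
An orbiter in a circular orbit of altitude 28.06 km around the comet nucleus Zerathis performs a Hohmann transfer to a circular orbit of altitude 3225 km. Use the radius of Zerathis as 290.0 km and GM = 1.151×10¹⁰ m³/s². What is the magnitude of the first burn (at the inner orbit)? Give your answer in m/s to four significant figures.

Δv ≈ 67.39 m/s

r₁ = 290.0 + 28.06 = 318.06 km = 3.1806×10⁵ m.
r₂ = 290.0 + 3225 = 3515.0 km = 3.5150×10⁶ m.
Transfer ellipse a_t = (r₁ + r₂)/2 = 1.917×10⁶ m.
At r₁: circular v_c1 = √(μ/r₁) = 190.2 m/s; transfer-periapsis v_p = √[μ(2/r₁ − 1/a_t)] = 257.6 m/s.
Δv₁ = v_p − v_c1 = 67.39 m/s.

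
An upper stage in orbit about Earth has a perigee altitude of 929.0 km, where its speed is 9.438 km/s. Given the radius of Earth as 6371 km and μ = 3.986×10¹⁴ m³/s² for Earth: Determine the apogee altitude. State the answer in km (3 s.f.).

r_p = 6371 + 929.0 = 7300.0 km = 7.300×10⁶ m.
Specific energy ε = v²/2 − μ/r = -1.006×10⁷ J/kg, so a = −μ/(2ε) = 1.980×10⁷ m.
The apsides satisfy r_p + r_a = 2a, so the apogee radius is 2a − r_p = 3.230×10⁷ m = 32303 km.
Apogee altitude = 32303 − 6371 = 25932 km.

apogee altitude ≈ 25900 km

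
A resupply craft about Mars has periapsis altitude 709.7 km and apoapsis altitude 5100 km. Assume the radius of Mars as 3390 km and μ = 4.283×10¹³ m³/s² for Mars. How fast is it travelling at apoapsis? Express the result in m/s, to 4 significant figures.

r_p = 3390 + 709.7 = 4099.7 km = 4.0997×10⁶ m.
r_a = 3390 + 5100 = 8490.0 km = 8.4900×10⁶ m.
Semi-major axis a = (r_p + r_a)/2 = 6294.9 km = 6.295×10⁶ m.
Vis-viva: v² = μ(2/r − 1/a) = 4.283×10¹³ × (2.356×10⁻⁷ − 1.589×10⁻⁷) = 3.286×10⁶ m²/s².
v = 1813 m/s.

v ≈ 1813 m/s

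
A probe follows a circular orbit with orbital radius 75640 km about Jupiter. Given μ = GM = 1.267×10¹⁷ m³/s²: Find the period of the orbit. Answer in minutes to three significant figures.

r = 75640 km = 7.564×10⁷ m.
Kepler's third law: T = 2π√(r³/μ) = 2π√((7.564×10⁷)³ / 1.267×10¹⁷).
r³/μ = 3.416×10⁶ s², so T = 2π × 1.848×10³ = 1.161×10⁴ s.
Converting: 1.161×10⁴ s ÷ 60.00 = 193.5 minutes.

T ≈ 194 minutes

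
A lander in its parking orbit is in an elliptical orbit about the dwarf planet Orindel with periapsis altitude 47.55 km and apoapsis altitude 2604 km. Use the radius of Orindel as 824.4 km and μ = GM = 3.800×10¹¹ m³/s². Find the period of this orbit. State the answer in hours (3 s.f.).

T ≈ 8.93 hours

r_p = 824.4 + 47.55 = 871.95 km = 8.7195×10⁵ m.
r_a = 824.4 + 2604 = 3428.4 km = 3.4284×10⁶ m.
Semi-major axis a = (r_p + r_a)/2 = (871.95 + 3428.4)/2 = 2150.2 km = 2.150×10⁶ m.
By Kepler's third law T = 2π√(a³/μ) = 2π × 5.115×10³ = 3.214×10⁴ s.
= 8.927 hours.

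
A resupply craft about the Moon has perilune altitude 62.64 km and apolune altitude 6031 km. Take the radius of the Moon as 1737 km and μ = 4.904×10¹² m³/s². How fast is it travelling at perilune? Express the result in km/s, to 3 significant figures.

v ≈ 2.10 km/s

r_p = 1737 + 62.64 = 1799.6 km = 1.7996×10⁶ m.
r_a = 1737 + 6031 = 7768.0 km = 7.7680×10⁶ m.
Semi-major axis a = (r_p + r_a)/2 = 4783.8 km = 4.784×10⁶ m.
Vis-viva: v² = μ(2/r − 1/a) = 4.904×10¹² × (1.111×10⁻⁶ − 2.090×10⁻⁷) = 4.425×10⁶ m²/s².
v = 2104 m/s = 2.104 km/s.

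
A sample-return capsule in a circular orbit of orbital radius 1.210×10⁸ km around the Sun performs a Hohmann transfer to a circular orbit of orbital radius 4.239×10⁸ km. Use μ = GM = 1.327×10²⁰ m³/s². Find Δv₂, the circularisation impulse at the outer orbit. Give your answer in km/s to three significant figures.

Δv ≈ 5.90 km/s

r₁ = 1.210×10⁸ km = 1.210×10¹¹ m.
r₂ = 4.239×10⁸ km = 4.239×10¹¹ m.
Transfer ellipse a_t = (r₁ + r₂)/2 = 2.724×10¹¹ m.
At r₁: circular v_c1 = √(μ/r₁) = 33120 m/s; transfer-perihelion v_p = √[μ(2/r₁ − 1/a_t)] = 41310 m/s.
At r₂: circular v_c2 = √(μ/r₂) = 17690 m/s; transfer-aphelion v_a = √[μ(2/r₂ − 1/a_t)] = 11790 m/s.
Δv₂ = v_c2 − v_a = 5902 m/s.
= 5.902 km/s.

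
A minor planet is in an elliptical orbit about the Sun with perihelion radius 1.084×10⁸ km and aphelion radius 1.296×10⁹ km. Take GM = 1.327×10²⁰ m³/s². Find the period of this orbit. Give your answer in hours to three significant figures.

T ≈ 89200 hours

Semi-major axis a = (r_p + r_a)/2 = (1.0840×10⁸ + 1.2960×10⁹)/2 = 7.0220×10⁸ km = 7.022×10¹¹ m.
By Kepler's third law T = 2π√(a³/μ) = 2π × 5.108×10⁷ = 3.209×10⁸ s.
= 89150 hours.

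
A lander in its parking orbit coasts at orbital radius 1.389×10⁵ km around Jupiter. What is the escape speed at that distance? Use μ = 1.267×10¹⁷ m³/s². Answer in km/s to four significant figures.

v_esc ≈ 42.71 km/s

r = 1.389×10⁵ km = 1.389×10⁸ m.
Escape speed v_esc = √(2μ/r) = √(2 × 1.267×10¹⁷ / 1.389×10⁸) = √(1.824×10⁹) = 42710 m/s.
= 42.71 km/s.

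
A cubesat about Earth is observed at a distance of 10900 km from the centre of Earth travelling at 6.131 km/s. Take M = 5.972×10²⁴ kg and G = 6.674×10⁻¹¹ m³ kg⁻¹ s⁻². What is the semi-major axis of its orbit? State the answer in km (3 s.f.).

μ = GM = 6.674×10⁻¹¹ × 5.972×10²⁴ = 3.986×10¹⁴ m³/s².
r = 1.090×10⁷ m.
Vis-viva rearranged: 1/a = 2/r − v²/μ = 1.835×10⁻⁷ − 9.431×10⁻⁸ = 8.918×10⁻⁸ m⁻¹.
a = 1.121×10⁷ m = 11214 km.

a ≈ 11200 km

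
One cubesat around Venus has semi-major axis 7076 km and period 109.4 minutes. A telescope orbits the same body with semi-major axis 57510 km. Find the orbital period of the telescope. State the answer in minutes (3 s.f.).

T₂ ≈ 2530 minutes

Kepler's third law: T² ∝ a³, so T₂ = T₁ (a₂/a₁)^(3/2).
a₂/a₁ = 8.127, (a₂/a₁)^(3/2) = 23.17.
T₂ = 109.4 × 23.17 = 2535 minutes.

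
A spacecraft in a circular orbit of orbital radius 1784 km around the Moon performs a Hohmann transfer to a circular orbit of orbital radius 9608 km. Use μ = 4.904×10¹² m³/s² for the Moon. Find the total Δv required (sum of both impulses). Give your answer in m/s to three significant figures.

r₁ = 1784 km = 1.784×10⁶ m.
r₂ = 9608 km = 9.608×10⁶ m.
Transfer ellipse a_t = (r₁ + r₂)/2 = 5.696×10⁶ m.
At r₁: circular v_c1 = √(μ/r₁) = 1658 m/s; transfer-perilune v_p = √[μ(2/r₁ − 1/a_t)] = 2153 m/s.
Δv₁ = v_p − v_c1 = 495.3 m/s.
At r₂: circular v_c2 = √(μ/r₂) = 714.4 m/s; transfer-apolune v_a = √[μ(2/r₂ − 1/a_t)] = 399.8 m/s.
Δv₂ = v_c2 − v_a = 314.6 m/s.
Total Δv = Δv₁ + Δv₂ = 810.0 m/s.

Δv_total ≈ 810 m/s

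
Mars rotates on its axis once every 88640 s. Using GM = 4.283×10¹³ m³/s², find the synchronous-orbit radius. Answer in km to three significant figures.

A synchronous orbit has period T, so by Kepler's third law a = (μT²/4π²)^(1/3).
μT²/4π² = 4.283×10¹³ × (8.864×10⁴)² / 39.48 = 8.524×10²¹ m³.
a = 2.043×10⁷ m = 20428 km.

r_sync ≈ 20400 km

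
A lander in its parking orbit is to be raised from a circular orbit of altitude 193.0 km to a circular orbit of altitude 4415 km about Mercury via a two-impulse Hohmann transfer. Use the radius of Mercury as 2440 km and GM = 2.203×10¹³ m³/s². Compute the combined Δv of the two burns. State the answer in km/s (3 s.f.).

r₁ = 2440 + 193.0 = 2633.0 km = 2.6330×10⁶ m.
r₂ = 2440 + 4415 = 6855.0 km = 6.8550×10⁶ m.
Transfer ellipse a_t = (r₁ + r₂)/2 = 4.744×10⁶ m.
At r₁: circular v_c1 = √(μ/r₁) = 2893 m/s; transfer-periherm v_p = √[μ(2/r₁ − 1/a_t)] = 3477 m/s.
Δv₁ = v_p − v_c1 = 584.5 m/s.
At r₂: circular v_c2 = √(μ/r₂) = 1793 m/s; transfer-apoherm v_a = √[μ(2/r₂ − 1/a_t)] = 1336 m/s.
Δv₂ = v_c2 − v_a = 457.1 m/s.
Total Δv = Δv₁ + Δv₂ = 1042 m/s = 1.042 km/s.

Δv_total ≈ 1.04 km/s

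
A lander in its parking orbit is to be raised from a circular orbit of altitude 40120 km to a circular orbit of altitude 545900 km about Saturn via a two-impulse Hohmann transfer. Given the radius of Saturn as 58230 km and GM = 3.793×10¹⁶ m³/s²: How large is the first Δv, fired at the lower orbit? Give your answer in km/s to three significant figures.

r₁ = 58230 + 40120 = 98350 km = 9.8350×10⁷ m.
r₂ = 58230 + 545900 = 604130 km = 6.0413×10⁸ m.
Transfer ellipse a_t = (r₁ + r₂)/2 = 3.512×10⁸ m.
At r₁: circular v_c1 = √(μ/r₁) = 19640 m/s; transfer-perikrone v_p = √[μ(2/r₁ − 1/a_t)] = 25760 m/s.
Δv₁ = v_p − v_c1 = 6117 m/s.
= 6.117 km/s.

Δv ≈ 6.12 km/s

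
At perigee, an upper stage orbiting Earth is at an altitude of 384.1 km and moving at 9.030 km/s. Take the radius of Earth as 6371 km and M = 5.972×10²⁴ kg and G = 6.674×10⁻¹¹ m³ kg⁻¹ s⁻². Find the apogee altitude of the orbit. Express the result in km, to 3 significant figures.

apogee altitude ≈ 8730 km

μ = GM = 6.674×10⁻¹¹ × 5.972×10²⁴ = 3.986×10¹⁴ m³/s².
r_p = 6371 + 384.1 = 6755.1 km = 6.755×10⁶ m.
Specific energy ε = v²/2 − μ/r = -1.823×10⁷ J/kg, so a = −μ/(2ε) = 1.093×10⁷ m.
The apsides satisfy r_p + r_a = 2a, so the apogee radius is 2a − r_p = 1.511×10⁷ m = 15105 km.
Apogee altitude = 15105 − 6371 = 8734.3 km.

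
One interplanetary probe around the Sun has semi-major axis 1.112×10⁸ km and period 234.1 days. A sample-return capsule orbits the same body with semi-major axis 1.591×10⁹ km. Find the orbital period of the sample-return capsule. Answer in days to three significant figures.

T₂ ≈ 12700 days

Kepler's third law: T² ∝ a³, so T₂ = T₁ (a₂/a₁)^(3/2).
a₂/a₁ = 14.31, (a₂/a₁)^(3/2) = 54.12.
T₂ = 234.1 × 54.12 = 12670 days.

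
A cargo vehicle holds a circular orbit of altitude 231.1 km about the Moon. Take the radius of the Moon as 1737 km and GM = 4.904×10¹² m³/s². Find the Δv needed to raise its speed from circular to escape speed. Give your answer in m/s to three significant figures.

Δv ≈ 654 m/s

r = 1737 + 231.1 = 1968.1 km = 1.9681×10⁶ m.
Circular speed v_c = √(μ/r) = 1579 m/s.
Escape speed v_esc = √(2μ/r) = √2 × v_c = 2232 m/s.
Δv = v_esc − v_c = 653.8 m/s.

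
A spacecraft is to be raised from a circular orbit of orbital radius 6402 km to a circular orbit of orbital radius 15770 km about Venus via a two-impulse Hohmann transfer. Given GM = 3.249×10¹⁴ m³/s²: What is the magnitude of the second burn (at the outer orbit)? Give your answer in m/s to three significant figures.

Δv ≈ 1090 m/s

r₁ = 6402 km = 6.402×10⁶ m.
r₂ = 15770 km = 1.577×10⁷ m.
Transfer ellipse a_t = (r₁ + r₂)/2 = 1.109×10⁷ m.
At r₁: circular v_c1 = √(μ/r₁) = 7124 m/s; transfer-periapsis v_p = √[μ(2/r₁ − 1/a_t)] = 8497 m/s.
At r₂: circular v_c2 = √(μ/r₂) = 4539 m/s; transfer-apoapsis v_a = √[μ(2/r₂ − 1/a_t)] = 3449 m/s.
Δv₂ = v_c2 − v_a = 1090 m/s.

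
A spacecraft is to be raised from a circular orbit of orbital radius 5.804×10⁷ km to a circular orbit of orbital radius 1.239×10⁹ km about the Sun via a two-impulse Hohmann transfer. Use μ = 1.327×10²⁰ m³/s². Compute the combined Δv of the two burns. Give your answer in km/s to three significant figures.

r₁ = 5.804×10⁷ km = 5.804×10¹⁰ m.
r₂ = 1.239×10⁹ km = 1.239×10¹² m.
Transfer ellipse a_t = (r₁ + r₂)/2 = 6.485×10¹¹ m.
At r₁: circular v_c1 = √(μ/r₁) = 47820 m/s; transfer-perihelion v_p = √[μ(2/r₁ − 1/a_t)] = 66090 m/s.
Δv₁ = v_p − v_c1 = 18280 m/s.
At r₂: circular v_c2 = √(μ/r₂) = 10350 m/s; transfer-aphelion v_a = √[μ(2/r₂ − 1/a_t)] = 3096 m/s.
Δv₂ = v_c2 − v_a = 7253 m/s.
Total Δv = Δv₁ + Δv₂ = 25530 m/s = 25.53 km/s.

Δv_total ≈ 25.5 km/s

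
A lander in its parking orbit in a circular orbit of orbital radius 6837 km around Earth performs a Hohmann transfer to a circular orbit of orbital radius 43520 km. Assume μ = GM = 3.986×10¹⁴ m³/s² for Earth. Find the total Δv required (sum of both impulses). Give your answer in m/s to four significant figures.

r₁ = 6837 km = 6.837×10⁶ m.
r₂ = 43520 km = 4.352×10⁷ m.
Transfer ellipse a_t = (r₁ + r₂)/2 = 2.518×10⁷ m.
At r₁: circular v_c1 = √(μ/r₁) = 7635 m/s; transfer-perigee v_p = √[μ(2/r₁ − 1/a_t)] = 10040 m/s.
Δv₁ = v_p − v_c1 = 2403 m/s.
At r₂: circular v_c2 = √(μ/r₂) = 3026 m/s; transfer-apogee v_a = √[μ(2/r₂ − 1/a_t)] = 1577 m/s.
Δv₂ = v_c2 − v_a = 1449 m/s.
Total Δv = Δv₁ + Δv₂ = 3852 m/s.

Δv_total ≈ 3852 m/s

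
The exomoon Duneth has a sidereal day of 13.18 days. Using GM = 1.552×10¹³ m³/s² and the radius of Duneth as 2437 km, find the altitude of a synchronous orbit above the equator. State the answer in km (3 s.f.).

T = 13.18 days = 1.139×10⁶ s.
A synchronous orbit has period T, so by Kepler's third law a = (μT²/4π²)^(1/3).
μT²/4π² = 1.552×10¹³ × (1.139×10⁶)² / 39.48 = 5.098×10²³ m³.
a = 7.988×10⁷ m = 79885 km.
Altitude h = a − R = 79885 − 2437 = 77448 km.

h_sync ≈ 77400 km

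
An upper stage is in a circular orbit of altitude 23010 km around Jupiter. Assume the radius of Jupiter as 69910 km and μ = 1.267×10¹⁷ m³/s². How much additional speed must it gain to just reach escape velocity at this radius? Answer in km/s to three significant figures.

Δv ≈ 15.3 km/s

r = 69910 + 23010 = 92920 km = 9.2920×10⁷ m.
Circular speed v_c = √(μ/r) = 36930 m/s.
Escape speed v_esc = √(2μ/r) = √2 × v_c = 52220 m/s.
Δv = v_esc − v_c = 15300 m/s = 15.30 km/s.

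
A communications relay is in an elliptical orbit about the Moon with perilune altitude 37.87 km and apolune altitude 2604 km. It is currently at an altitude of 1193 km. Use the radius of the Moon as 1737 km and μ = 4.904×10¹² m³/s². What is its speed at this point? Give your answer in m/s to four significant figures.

r_p = 1737 + 37.87 = 1774.9 km = 1.7749×10⁶ m.
r_a = 1737 + 2604 = 4341.0 km = 4.3410×10⁶ m.
r = 1737 + 1193 = 2930.0 km = 2.930×10⁶ m.
Semi-major axis a = (r_p + r_a)/2 = 3057.9 km = 3.058×10⁶ m.
Vis-viva: v² = μ(2/r − 1/a) = 4.904×10¹² × (6.826×10⁻⁷ − 3.270×10⁻⁷) = 1.744×10⁶ m²/s².
v = 1321 m/s.

v ≈ 1321 m/s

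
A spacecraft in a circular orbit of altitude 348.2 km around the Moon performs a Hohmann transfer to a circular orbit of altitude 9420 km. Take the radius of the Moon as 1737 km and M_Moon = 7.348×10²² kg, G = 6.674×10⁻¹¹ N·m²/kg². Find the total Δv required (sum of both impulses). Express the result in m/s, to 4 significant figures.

Δv_total ≈ 748.1 m/s

μ = GM = 6.674×10⁻¹¹ × 7.348×10²² = 4.904×10¹² m³/s².
r₁ = 1737 + 348.2 = 2085.2 km = 2.0852×10⁶ m.
r₂ = 1737 + 9420 = 11157 km = 1.1157×10⁷ m.
Transfer ellipse a_t = (r₁ + r₂)/2 = 6.621×10⁶ m.
At r₁: circular v_c1 = √(μ/r₁) = 1534 m/s; transfer-perilune v_p = √[μ(2/r₁ − 1/a_t)] = 1991 m/s.
Δv₁ = v_p − v_c1 = 457.2 m/s.
At r₂: circular v_c2 = √(μ/r₂) = 663.0 m/s; transfer-apolune v_a = √[μ(2/r₂ − 1/a_t)] = 372.1 m/s.
Δv₂ = v_c2 − v_a = 290.9 m/s.
Total Δv = Δv₁ + Δv₂ = 748.1 m/s.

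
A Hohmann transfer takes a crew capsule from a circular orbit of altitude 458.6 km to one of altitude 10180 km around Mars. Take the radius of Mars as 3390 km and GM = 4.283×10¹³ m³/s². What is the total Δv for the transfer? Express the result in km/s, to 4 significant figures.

Δv_total ≈ 1.424 km/s

r₁ = 3390 + 458.6 = 3848.6 km = 3.8486×10⁶ m.
r₂ = 3390 + 10180 = 13570 km = 1.3570×10⁷ m.
Transfer ellipse a_t = (r₁ + r₂)/2 = 8.709×10⁶ m.
At r₁: circular v_c1 = √(μ/r₁) = 3336 m/s; transfer-periapsis v_p = √[μ(2/r₁ − 1/a_t)] = 4164 m/s.
Δv₁ = v_p − v_c1 = 828.1 m/s.
At r₂: circular v_c2 = √(μ/r₂) = 1777 m/s; transfer-apoapsis v_a = √[μ(2/r₂ − 1/a_t)] = 1181 m/s.
Δv₂ = v_c2 − v_a = 595.6 m/s.
Total Δv = Δv₁ + Δv₂ = 1424 m/s = 1.424 km/s.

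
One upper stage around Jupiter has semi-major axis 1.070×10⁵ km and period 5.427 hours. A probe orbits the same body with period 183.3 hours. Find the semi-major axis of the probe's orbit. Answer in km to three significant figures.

a₂ ≈ 1.12×10⁶ km

Kepler's third law: a³ ∝ T², so a₂ = a₁ (T₂/T₁)^(2/3).
T₂/T₁ = 33.78, (T₂/T₁)^(2/3) = 10.45.
a₂ = 1.070×10⁵ × 10.45 = 1.118×10⁶ km.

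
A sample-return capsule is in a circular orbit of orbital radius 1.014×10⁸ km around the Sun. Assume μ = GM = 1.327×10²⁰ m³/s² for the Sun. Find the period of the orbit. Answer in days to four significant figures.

r = 1.014×10⁸ km = 1.014×10¹¹ m.
Kepler's third law: T = 2π√(r³/μ) = 2π√((1.014×10¹¹)³ / 1.327×10²⁰).
r³/μ = 7.857×10¹² s², so T = 2π × 2.803×10⁶ = 1.761×10⁷ s.
Converting: 1.761×10⁷ s ÷ 86400 = 203.8 days.

T ≈ 203.8 days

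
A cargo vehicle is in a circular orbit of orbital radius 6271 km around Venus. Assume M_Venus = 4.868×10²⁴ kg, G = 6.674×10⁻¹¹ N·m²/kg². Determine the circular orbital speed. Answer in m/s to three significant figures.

v ≈ 7200 m/s

μ = GM = 6.674×10⁻¹¹ × 4.868×10²⁴ = 3.249×10¹⁴ m³/s².
r = 6271 km = 6.271×10⁶ m.
For a circular orbit v = √(μ/r) = √(3.249×10¹⁴ / 6.271×10⁶) = √(5.181×10⁷) = 7198 m/s.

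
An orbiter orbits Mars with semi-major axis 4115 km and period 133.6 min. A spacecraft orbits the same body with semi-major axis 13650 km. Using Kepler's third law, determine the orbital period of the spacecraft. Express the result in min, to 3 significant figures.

Kepler's third law: T² ∝ a³, so T₂ = T₁ (a₂/a₁)^(3/2).
a₂/a₁ = 3.317, (a₂/a₁)^(3/2) = 6.041.
T₂ = 133.6 × 6.041 = 807.1 min.

T₂ ≈ 807 min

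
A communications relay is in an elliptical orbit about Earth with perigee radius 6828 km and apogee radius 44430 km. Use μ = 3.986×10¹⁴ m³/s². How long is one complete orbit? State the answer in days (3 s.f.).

Semi-major axis a = (r_p + r_a)/2 = (6828.0 + 44430)/2 = 25629 km = 2.563×10⁷ m.
By Kepler's third law T = 2π√(a³/μ) = 2π × 6.499×10³ = 4.083×10⁴ s.
= 0.4726 days.

T ≈ 0.473 days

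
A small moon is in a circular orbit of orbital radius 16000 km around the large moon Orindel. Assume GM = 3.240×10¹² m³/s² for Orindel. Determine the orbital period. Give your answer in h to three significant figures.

r = 16000 km = 1.600×10⁷ m.
Kepler's third law: T = 2π√(r³/μ) = 2π√((1.600×10⁷)³ / 3.240×10¹²).
r³/μ = 1.264×10⁹ s², so T = 2π × 3.556×10⁴ = 2.234×10⁵ s.
Converting: 2.234×10⁵ s ÷ 3600 = 62.06 h.

T ≈ 62.1 h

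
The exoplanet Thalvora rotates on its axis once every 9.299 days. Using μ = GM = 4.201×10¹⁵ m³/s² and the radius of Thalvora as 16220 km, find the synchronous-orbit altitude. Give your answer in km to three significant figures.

T = 9.299 days = 8.034×10⁵ s.
A synchronous orbit has period T, so by Kepler's third law a = (μT²/4π²)^(1/3).
μT²/4π² = 4.201×10¹⁵ × (8.034×10⁵)² / 39.48 = 6.869×10²⁵ m³.
a = 4.095×10⁸ m = 4.0954×10⁵ km.
Altitude h = a − R = 4.0954×10⁵ − 16220 = 3.9332×10⁵ km.

h_sync ≈ 3.93×10⁵ km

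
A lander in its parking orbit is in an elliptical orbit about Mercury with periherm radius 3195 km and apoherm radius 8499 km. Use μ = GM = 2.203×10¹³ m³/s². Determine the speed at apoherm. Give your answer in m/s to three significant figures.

Semi-major axis a = (r_p + r_a)/2 = 5847.0 km = 5.847×10⁶ m.
Vis-viva: v² = μ(2/r − 1/a) = 2.203×10¹³ × (2.353×10⁻⁷ − 1.710×10⁻⁷) = 1.416×10⁶ m²/s².
v = 1190 m/s.

v ≈ 1190 m/s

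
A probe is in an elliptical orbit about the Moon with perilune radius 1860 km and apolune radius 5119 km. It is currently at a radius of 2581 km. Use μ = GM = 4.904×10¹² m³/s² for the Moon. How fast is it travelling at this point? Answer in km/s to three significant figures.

v ≈ 1.55 km/s

Semi-major axis a = (r_p + r_a)/2 = 3489.5 km = 3.490×10⁶ m.
Vis-viva: v² = μ(2/r − 1/a) = 4.904×10¹² × (7.749×10⁻⁷ − 2.866×10⁻⁷) = 2.395×10⁶ m²/s².
v = 1547 m/s = 1.547 km/s.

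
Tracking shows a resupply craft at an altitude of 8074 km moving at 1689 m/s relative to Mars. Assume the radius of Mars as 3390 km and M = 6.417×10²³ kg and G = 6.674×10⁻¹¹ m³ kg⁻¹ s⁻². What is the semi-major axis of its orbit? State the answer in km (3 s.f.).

μ = GM = 6.674×10⁻¹¹ × 6.417×10²³ = 4.283×10¹³ m³/s².
r = 3390 + 8074 = 11464 km = 1.146×10⁷ m.
Specific orbital energy ε = v²/2 − μ/r = (1689)²/2 − 4.283×10¹³/1.146×10⁷ = -2.309×10⁶ J/kg.
Since ε = −μ/(2a), a = −μ/(2ε) = 9.272×10⁶ m = 9272.2 km.

a ≈ 9270 km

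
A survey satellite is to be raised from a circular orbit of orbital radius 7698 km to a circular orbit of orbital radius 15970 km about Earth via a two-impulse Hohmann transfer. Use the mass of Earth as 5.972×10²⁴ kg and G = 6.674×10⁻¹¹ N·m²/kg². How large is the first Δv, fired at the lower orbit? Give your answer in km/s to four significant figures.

μ = GM = 6.674×10⁻¹¹ × 5.972×10²⁴ = 3.986×10¹⁴ m³/s².
r₁ = 7698 km = 7.698×10⁶ m.
r₂ = 15970 km = 1.597×10⁷ m.
Transfer ellipse a_t = (r₁ + r₂)/2 = 1.183×10⁷ m.
At r₁: circular v_c1 = √(μ/r₁) = 7196 m/s; transfer-perigee v_p = √[μ(2/r₁ − 1/a_t)] = 8359 m/s.
Δv₁ = v_p − v_c1 = 1163 m/s.
= 1.163 km/s.

Δv ≈ 1.163 km/s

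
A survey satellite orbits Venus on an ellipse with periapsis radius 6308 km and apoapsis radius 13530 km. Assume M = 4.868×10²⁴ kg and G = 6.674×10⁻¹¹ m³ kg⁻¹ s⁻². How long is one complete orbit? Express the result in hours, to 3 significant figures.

μ = GM = 6.674×10⁻¹¹ × 4.868×10²⁴ = 3.249×10¹⁴ m³/s².
Semi-major axis a = (r_p + r_a)/2 = (6308.0 + 13530)/2 = 9919.0 km = 9.919×10⁶ m.
By Kepler's third law T = 2π√(a³/μ) = 2π × 1.733×10³ = 1.089×10⁴ s.
= 3.025 hours.

T ≈ 3.02 hours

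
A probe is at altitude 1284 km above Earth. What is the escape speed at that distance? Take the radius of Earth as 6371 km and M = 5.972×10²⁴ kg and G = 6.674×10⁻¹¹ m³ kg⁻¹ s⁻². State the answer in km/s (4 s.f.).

v_esc ≈ 10.20 km/s

μ = GM = 6.674×10⁻¹¹ × 5.972×10²⁴ = 3.986×10¹⁴ m³/s².
r = 6371 + 1284 = 7655.0 km = 7.6550×10⁶ m.
Escape speed v_esc = √(2μ/r) = √(2 × 3.986×10¹⁴ / 7.655×10⁶) = √(1.041×10⁸) = 10200 m/s.
= 10.20 km/s.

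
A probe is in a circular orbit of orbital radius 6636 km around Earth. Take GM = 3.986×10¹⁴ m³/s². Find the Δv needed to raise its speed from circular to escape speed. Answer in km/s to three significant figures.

Δv ≈ 3.21 km/s

r = 6636 km = 6.636×10⁶ m.
Circular speed v_c = √(μ/r) = 7750 m/s.
Escape speed v_esc = √(2μ/r) = √2 × v_c = 10960 m/s.
Δv = v_esc − v_c = 3210 m/s = 3.210 km/s.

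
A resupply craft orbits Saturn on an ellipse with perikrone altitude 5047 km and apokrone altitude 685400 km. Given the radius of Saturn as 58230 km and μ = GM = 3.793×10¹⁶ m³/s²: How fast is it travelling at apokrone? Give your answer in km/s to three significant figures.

v ≈ 2.83 km/s

r_p = 58230 + 5047 = 63277 km = 6.3277×10⁷ m.
r_a = 58230 + 685400 = 743630 km = 7.4363×10⁸ m.
Semi-major axis a = (r_p + r_a)/2 = 4.0345×10⁵ km = 4.035×10⁸ m.
Vis-viva: v² = μ(2/r − 1/a) = 3.793×10¹⁶ × (2.690×10⁻⁹ − 2.479×10⁻⁹) = 8.000×10⁶ m²/s².
v = 2828 m/s = 2.828 km/s.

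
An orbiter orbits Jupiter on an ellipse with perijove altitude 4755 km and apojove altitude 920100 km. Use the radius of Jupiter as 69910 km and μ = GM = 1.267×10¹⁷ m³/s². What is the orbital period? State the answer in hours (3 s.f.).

r_p = 69910 + 4755 = 74665 km = 7.4665×10⁷ m.
r_a = 69910 + 920100 = 990010 km = 9.9001×10⁸ m.
Semi-major axis a = (r_p + r_a)/2 = (74665 + 9.9001×10⁵)/2 = 5.3234×10⁵ km = 5.323×10⁸ m.
By Kepler's third law T = 2π√(a³/μ) = 2π × 3.451×10⁴ = 2.168×10⁵ s.
= 60.22 hours.

T ≈ 60.2 hours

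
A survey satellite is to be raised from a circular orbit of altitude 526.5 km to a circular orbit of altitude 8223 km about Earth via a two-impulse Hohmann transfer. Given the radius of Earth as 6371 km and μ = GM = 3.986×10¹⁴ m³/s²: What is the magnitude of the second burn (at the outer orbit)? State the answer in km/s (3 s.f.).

Δv ≈ 1.04 km/s

r₁ = 6371 + 526.5 = 6897.5 km = 6.8975×10⁶ m.
r₂ = 6371 + 8223 = 14594 km = 1.4594×10⁷ m.
Transfer ellipse a_t = (r₁ + r₂)/2 = 1.075×10⁷ m.
At r₁: circular v_c1 = √(μ/r₁) = 7602 m/s; transfer-perigee v_p = √[μ(2/r₁ − 1/a_t)] = 8859 m/s.
At r₂: circular v_c2 = √(μ/r₂) = 5226 m/s; transfer-apogee v_a = √[μ(2/r₂ − 1/a_t)] = 4187 m/s.
Δv₂ = v_c2 − v_a = 1039 m/s.
= 1.039 km/s.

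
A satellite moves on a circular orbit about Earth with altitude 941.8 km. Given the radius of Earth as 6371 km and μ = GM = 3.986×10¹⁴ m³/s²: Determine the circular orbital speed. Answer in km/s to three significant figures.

r = 6371 + 941.8 = 7312.8 km = 7.3128×10⁶ m.
For a circular orbit v = √(μ/r) = √(3.986×10¹⁴ / 7.313×10⁶) = √(5.451×10⁷) = 7383 m/s.
That is 7.383 km/s.

v ≈ 7.38 km/s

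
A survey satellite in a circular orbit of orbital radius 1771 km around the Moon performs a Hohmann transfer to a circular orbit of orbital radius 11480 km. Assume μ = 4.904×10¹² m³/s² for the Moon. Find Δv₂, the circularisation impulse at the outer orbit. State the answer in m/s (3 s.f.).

r₁ = 1771 km = 1.771×10⁶ m.
r₂ = 11480 km = 1.148×10⁷ m.
Transfer ellipse a_t = (r₁ + r₂)/2 = 6.626×10⁶ m.
At r₁: circular v_c1 = √(μ/r₁) = 1664 m/s; transfer-perilune v_p = √[μ(2/r₁ − 1/a_t)] = 2190 m/s.
At r₂: circular v_c2 = √(μ/r₂) = 653.6 m/s; transfer-apolune v_a = √[μ(2/r₂ − 1/a_t)] = 337.9 m/s.
Δv₂ = v_c2 − v_a = 315.7 m/s.

Δv ≈ 316 m/s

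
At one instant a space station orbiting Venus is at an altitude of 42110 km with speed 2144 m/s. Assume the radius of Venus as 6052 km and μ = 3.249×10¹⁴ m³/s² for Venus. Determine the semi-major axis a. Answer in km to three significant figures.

r = 6052 + 42110 = 48162 km = 4.816×10⁷ m.
Specific orbital energy ε = v²/2 − μ/r = (2144)²/2 − 3.249×10¹⁴/4.816×10⁷ = -4.448×10⁶ J/kg.
Since ε = −μ/(2a), a = −μ/(2ε) = 3.653×10⁷ m = 36525 km.

a ≈ 36500 km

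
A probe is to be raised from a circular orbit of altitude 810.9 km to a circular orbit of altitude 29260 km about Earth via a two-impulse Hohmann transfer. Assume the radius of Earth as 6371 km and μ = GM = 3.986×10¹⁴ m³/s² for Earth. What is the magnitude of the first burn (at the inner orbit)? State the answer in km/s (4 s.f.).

Δv ≈ 2.162 km/s

r₁ = 6371 + 810.9 = 7181.9 km = 7.1819×10⁶ m.
r₂ = 6371 + 29260 = 35631 km = 3.5631×10⁷ m.
Transfer ellipse a_t = (r₁ + r₂)/2 = 2.141×10⁷ m.
At r₁: circular v_c1 = √(μ/r₁) = 7450 m/s; transfer-perigee v_p = √[μ(2/r₁ − 1/a_t)] = 9611 m/s.
Δv₁ = v_p − v_c1 = 2162 m/s.
= 2.162 km/s.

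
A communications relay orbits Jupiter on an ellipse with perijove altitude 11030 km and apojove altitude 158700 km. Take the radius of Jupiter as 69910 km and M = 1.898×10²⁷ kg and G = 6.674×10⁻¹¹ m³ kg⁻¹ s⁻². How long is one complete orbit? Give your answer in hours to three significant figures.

T ≈ 9.44 hours

μ = GM = 6.674×10⁻¹¹ × 1.898×10²⁷ = 1.267×10¹⁷ m³/s².
r_p = 69910 + 11030 = 80940 km = 8.0940×10⁷ m.
r_a = 69910 + 158700 = 228610 km = 2.2861×10⁸ m.
Semi-major axis a = (r_p + r_a)/2 = (80940 + 2.2861×10⁵)/2 = 1.5478×10⁵ km = 1.548×10⁸ m.
By Kepler's third law T = 2π√(a³/μ) = 2π × 5.410×10³ = 3.399×10⁴ s.
= 9.443 hours.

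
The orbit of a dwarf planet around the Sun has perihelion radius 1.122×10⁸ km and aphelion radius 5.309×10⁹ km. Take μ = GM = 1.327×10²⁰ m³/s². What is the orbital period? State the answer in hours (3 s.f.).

Semi-major axis a = (r_p + r_a)/2 = (1.1220×10⁸ + 5.3090×10⁹)/2 = 2.7106×10⁹ km = 2.711×10¹² m.
By Kepler's third law T = 2π√(a³/μ) = 2π × 3.874×10⁸ = 2.434×10⁹ s.
= 6.761×10⁵ hours.

T ≈ 676000 hours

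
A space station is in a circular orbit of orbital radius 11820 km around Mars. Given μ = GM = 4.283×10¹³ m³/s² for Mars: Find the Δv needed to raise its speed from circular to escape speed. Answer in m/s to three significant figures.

r = 11820 km = 1.182×10⁷ m.
Circular speed v_c = √(μ/r) = 1904 m/s.
Escape speed v_esc = √(2μ/r) = √2 × v_c = 2692 m/s.
Δv = v_esc − v_c = 788.5 m/s.

Δv ≈ 788 m/s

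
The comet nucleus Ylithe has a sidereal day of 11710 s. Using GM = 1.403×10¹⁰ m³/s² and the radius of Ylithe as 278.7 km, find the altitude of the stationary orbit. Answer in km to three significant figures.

h_sync ≈ 86.6 km

A synchronous orbit has period T, so by Kepler's third law a = (μT²/4π²)^(1/3).
μT²/4π² = 1.403×10¹⁰ × (1.171×10⁴)² / 39.48 = 4.873×10¹⁶ m³.
a = 3.653×10⁵ m = 365.26 km.
Altitude h = a − R = 365.26 − 278.7 = 86.562 km.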